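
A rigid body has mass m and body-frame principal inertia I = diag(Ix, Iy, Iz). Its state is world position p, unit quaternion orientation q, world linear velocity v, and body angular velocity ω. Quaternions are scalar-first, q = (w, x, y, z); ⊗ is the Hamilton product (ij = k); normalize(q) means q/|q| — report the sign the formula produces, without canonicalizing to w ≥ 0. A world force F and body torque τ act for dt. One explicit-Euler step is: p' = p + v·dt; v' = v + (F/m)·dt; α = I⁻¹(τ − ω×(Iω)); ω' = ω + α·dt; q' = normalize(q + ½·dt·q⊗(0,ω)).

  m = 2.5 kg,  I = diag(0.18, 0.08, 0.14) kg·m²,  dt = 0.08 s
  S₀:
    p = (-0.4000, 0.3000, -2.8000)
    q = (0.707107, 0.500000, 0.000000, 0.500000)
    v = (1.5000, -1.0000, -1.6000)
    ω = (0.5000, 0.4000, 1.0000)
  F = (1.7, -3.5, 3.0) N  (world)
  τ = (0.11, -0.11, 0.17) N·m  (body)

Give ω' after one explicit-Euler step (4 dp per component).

ω' = (0.5382, 0.2700, 1.1086)

angular accel α = (0.4778, -1.6250, 1.3571)
ω' = ω + α·dt = (0.5382, 0.2700, 1.1086)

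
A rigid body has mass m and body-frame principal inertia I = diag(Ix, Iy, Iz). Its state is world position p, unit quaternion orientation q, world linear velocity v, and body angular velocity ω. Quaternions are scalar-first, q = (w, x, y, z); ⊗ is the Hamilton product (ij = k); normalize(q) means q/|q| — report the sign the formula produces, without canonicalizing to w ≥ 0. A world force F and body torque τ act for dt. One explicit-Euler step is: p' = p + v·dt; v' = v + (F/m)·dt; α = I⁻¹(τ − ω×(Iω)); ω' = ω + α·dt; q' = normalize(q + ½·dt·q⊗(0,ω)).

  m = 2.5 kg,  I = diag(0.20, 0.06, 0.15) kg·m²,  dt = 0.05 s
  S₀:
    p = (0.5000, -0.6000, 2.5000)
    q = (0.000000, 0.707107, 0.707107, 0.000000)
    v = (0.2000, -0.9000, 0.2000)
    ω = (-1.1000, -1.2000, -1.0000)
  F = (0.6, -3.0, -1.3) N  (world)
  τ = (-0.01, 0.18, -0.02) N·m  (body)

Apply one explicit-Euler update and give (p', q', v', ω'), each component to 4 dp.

ω×(Iω) gyroscopic = (0.1080, 0.0550, -0.1848)
angular accel α = (-0.5900, 2.0833, 1.0987)
ω + α·dt = (-1.1295, -1.0958, -0.9451)
Hamilton product q⊗(0,ω) = (1.6263461, -0.7071070, 0.7071070, -0.0707107)
q' = normalize(q + ½dt·q⊗(0,ω)) = (0.0406, 0.6886, 0.7240, -0.0018)
p + v·dt = (0.5100, -0.6450, 2.5100)
v + (F/m)dt = (0.2120, -0.9600, 0.1740)

p' = (0.5100, -0.6450, 2.5100)
q' = (0.0406, 0.6886, 0.7240, -0.0018)
v' = (0.2120, -0.9600, 0.1740)
ω' = (-1.1295, -1.0958, -0.9451)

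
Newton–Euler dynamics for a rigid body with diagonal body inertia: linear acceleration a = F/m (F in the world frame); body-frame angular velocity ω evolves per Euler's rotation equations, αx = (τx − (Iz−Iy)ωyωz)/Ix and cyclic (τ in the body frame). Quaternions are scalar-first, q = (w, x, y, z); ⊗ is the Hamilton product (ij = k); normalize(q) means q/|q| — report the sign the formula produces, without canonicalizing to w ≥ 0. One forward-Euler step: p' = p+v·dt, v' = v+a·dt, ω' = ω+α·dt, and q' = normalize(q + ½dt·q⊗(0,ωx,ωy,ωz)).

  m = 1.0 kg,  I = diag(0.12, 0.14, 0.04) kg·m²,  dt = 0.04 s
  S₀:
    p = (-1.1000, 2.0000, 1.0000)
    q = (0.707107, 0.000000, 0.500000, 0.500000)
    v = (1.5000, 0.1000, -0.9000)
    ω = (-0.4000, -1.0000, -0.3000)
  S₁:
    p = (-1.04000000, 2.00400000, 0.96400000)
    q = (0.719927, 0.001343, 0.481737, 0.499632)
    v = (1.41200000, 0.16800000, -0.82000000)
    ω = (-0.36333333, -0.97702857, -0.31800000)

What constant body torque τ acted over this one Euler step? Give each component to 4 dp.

τ = (0.0800, 0.0900, -0.0100)

ω₁ − ω₀ = (0.03666667, 0.02297143, -0.01800000)
gyro term ω₀×Iω₀ = (-0.0300, 0.0096, 0.0080)
applied torque τ = (0.0800, 0.0900, -0.0100)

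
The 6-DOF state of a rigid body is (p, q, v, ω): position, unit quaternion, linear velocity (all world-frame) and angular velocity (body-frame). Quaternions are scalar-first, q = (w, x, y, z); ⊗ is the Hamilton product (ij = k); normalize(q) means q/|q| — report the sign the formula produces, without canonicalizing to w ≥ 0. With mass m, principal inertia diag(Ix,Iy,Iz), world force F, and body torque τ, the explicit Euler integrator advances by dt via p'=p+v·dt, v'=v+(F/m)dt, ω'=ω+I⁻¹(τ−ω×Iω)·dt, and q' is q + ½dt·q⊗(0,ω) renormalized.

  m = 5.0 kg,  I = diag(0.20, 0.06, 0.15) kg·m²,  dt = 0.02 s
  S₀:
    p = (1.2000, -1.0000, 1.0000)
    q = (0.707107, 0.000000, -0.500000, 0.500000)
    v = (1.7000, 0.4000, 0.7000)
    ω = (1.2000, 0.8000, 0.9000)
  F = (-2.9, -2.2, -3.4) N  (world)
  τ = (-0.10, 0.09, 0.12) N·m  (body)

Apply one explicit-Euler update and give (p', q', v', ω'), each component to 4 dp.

p' = (1.2340, -0.9920, 1.0140)
q' = (0.7065, 0.0000, -0.4883, 0.5123)
v' = (1.6884, 0.3912, 0.6864)
ω' = (1.1835, 0.8120, 0.9339)

(τ − ω×Iω)/I = (-0.8240, 0.6000, 1.6960)
ω' = ω + α·dt = (1.1835, 0.8120, 0.9339)
q⊗(0,ω) = (-0.0500000, -0.0014716, 1.1656856, 1.2363963)
q' = normalize(q + ½dt·q⊗(0,ω)) = (0.7065, 0.0000, -0.4883, 0.5123)
a = (-0.5800, -0.4400, -0.6800)
p' = p + v·dt = (1.2340, -0.9920, 1.0140)
v' = v + a·dt = (1.6884, 0.3912, 0.6864)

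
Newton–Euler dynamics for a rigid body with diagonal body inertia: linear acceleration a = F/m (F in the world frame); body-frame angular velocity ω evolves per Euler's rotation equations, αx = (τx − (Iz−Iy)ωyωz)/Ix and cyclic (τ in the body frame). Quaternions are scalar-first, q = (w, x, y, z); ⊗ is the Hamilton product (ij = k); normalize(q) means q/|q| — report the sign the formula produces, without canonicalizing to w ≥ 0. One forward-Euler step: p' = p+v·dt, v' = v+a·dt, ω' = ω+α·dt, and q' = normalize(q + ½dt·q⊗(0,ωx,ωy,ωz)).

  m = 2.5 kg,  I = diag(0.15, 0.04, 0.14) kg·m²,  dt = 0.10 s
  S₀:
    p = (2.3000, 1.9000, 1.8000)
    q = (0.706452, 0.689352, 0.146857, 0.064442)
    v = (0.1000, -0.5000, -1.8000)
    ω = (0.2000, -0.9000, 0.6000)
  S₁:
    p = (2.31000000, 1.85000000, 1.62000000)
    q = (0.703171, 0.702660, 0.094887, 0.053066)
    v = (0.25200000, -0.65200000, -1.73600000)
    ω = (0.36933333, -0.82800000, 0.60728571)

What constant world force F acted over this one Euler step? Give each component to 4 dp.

F = (3.8000, -3.8000, 1.6000)

v₁ − v₀ = (0.15200000, -0.15200000, 0.06400000)
m·(v₁−v₀)/dt = (3.8000, -3.8000, 1.6000)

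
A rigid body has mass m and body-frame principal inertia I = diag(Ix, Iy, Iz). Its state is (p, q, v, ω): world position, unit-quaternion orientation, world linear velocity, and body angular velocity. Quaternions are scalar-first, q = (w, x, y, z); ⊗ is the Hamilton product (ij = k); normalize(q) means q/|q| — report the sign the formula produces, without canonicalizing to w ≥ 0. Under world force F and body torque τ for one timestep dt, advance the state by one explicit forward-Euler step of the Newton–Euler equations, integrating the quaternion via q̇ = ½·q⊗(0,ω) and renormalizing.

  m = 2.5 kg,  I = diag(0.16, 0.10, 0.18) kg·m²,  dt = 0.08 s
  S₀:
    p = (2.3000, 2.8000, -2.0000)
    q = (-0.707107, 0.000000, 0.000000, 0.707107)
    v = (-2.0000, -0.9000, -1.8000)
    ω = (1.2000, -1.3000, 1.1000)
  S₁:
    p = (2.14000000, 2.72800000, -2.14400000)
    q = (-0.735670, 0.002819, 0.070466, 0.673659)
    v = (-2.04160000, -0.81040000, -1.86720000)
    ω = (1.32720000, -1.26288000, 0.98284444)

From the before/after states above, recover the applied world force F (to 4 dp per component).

v₁ − v₀ = (-0.04160000, 0.08960000, -0.06720000)
m·(v₁−v₀)/dt = (-1.3000, 2.8000, -2.1000)

F = (-1.3000, 2.8000, -2.1000)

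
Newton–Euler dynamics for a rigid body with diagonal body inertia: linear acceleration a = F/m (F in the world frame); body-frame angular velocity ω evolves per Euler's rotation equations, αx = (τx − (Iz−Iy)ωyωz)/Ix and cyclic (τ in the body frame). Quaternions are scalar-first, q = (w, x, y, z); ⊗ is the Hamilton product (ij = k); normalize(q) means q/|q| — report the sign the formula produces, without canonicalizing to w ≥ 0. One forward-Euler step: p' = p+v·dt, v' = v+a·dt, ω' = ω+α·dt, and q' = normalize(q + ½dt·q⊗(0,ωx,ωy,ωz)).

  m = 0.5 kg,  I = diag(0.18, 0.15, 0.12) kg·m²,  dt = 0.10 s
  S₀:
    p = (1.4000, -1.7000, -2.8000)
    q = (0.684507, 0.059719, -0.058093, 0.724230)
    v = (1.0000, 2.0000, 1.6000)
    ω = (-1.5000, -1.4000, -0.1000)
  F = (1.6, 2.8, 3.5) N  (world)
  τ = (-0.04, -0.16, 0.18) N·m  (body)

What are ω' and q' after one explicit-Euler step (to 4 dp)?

ω' = (-1.5199, -1.5127, 0.1025)
q' = (0.6849, 0.0591, -0.1592, 0.7085)

α = I⁻¹(τ − ω×Iω) = (-0.1989, -1.1267, 2.0250)
new body rate ω' = (-1.5199, -1.5127, 0.1025)
Hamilton product q⊗(0,ω) = (0.0806713, -0.0070292, -2.0386829, -0.2391968)
q' = normalize(q + ½dt·q⊗(0,ω)) = (0.6849, 0.0591, -0.1592, 0.7085)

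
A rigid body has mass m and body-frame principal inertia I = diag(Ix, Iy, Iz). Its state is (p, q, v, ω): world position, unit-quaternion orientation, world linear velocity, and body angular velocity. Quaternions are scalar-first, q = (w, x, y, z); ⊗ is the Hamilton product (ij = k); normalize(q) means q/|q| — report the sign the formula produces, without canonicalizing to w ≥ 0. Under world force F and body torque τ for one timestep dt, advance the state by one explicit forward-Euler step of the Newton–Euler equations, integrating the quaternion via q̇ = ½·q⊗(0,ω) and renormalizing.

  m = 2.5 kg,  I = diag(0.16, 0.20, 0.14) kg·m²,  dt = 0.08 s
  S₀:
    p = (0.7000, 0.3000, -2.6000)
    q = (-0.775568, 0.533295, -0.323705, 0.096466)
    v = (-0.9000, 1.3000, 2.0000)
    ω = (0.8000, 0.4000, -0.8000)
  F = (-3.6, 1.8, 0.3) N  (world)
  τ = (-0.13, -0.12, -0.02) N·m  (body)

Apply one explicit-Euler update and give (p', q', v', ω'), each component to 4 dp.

p' = (0.6280, 0.4040, -2.4400)
q' = (-0.7835, 0.5167, -0.3156, 0.1400)
v' = (-1.0152, 1.3576, 2.0096)
ω' = (0.7254, 0.3571, -0.8187)

angular accel α = (-0.9325, -0.5360, -0.2343)
ω + α·dt = (0.7254, 0.3571, -0.8187)
q⊗(0,ω) = (-0.2199812, -0.4000768, 0.1935816, 1.0927364)
updated quaternion q' = (-0.7835, 0.5167, -0.3156, 0.1400)
p + v·dt = (0.6280, 0.4040, -2.4400)
v' = v + a·dt = (-1.0152, 1.3576, 2.0096)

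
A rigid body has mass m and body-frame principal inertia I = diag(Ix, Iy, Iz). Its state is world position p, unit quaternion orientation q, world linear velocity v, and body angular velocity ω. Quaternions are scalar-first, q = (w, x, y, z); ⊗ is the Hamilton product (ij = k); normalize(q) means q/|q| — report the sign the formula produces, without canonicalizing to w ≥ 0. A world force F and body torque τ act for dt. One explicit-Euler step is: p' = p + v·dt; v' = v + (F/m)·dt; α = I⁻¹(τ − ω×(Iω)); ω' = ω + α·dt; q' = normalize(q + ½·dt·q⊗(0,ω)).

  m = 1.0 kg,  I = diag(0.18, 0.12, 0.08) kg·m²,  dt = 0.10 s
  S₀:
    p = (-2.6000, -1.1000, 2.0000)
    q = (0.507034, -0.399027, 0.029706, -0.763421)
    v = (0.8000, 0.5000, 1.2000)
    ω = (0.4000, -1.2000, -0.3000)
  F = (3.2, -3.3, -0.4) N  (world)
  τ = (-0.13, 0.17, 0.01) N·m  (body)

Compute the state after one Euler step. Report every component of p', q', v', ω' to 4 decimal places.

p' = (-2.5200, -1.0500, 2.1200)
q' = (0.5043, -0.4342, -0.0219, -0.7461)
v' = (1.1200, 0.1700, 1.1600)
ω' = (0.3358, -1.0483, -0.3235)

ω×(Iω) gyroscopic = (-0.0144, -0.0120, 0.0288)
(τ − ω×Iω)/I = (-0.6422, 1.5167, -0.2350)
new body rate ω' = (0.3358, -1.0483, -0.3235)
q⊗(0,ω) = (-0.0337683, -0.7222034, -1.0335173, 0.3148398)
updated quaternion q' = (0.5043, -0.4342, -0.0219, -0.7461)
a = (3.2000, -3.3000, -0.4000)
p + v·dt = (-2.5200, -1.0500, 2.1200)
v' = v + a·dt = (1.1200, 0.1700, 1.1600)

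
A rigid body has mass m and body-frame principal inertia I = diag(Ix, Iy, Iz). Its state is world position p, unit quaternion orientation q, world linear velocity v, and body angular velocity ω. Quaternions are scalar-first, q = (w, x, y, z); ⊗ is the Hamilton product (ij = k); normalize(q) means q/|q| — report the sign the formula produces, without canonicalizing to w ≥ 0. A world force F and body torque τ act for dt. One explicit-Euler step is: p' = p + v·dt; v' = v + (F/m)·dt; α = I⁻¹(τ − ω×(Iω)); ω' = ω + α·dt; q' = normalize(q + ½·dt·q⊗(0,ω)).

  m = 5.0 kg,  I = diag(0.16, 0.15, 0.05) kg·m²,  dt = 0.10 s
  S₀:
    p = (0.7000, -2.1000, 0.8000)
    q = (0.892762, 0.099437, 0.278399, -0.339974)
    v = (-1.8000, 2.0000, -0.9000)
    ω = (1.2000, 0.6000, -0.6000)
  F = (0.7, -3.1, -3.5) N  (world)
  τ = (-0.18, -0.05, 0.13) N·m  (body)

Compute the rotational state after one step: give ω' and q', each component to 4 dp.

ω' = (1.0650, 0.6195, -0.3256)
q' = (0.8659, 0.1544, 0.2870, -0.3795)

gyro term ω×Iω = (0.0360, -0.0792, -0.0072)
angular accel α = (-1.3500, 0.1947, 2.7440)
new body rate ω' = (1.0650, 0.6195, -0.3256)
2q̇ = q⊗(0,ω) = (-0.4903482, 1.1082594, 0.1873506, -0.8100738)
updated quaternion q' = (0.8659, 0.1544, 0.2870, -0.3795)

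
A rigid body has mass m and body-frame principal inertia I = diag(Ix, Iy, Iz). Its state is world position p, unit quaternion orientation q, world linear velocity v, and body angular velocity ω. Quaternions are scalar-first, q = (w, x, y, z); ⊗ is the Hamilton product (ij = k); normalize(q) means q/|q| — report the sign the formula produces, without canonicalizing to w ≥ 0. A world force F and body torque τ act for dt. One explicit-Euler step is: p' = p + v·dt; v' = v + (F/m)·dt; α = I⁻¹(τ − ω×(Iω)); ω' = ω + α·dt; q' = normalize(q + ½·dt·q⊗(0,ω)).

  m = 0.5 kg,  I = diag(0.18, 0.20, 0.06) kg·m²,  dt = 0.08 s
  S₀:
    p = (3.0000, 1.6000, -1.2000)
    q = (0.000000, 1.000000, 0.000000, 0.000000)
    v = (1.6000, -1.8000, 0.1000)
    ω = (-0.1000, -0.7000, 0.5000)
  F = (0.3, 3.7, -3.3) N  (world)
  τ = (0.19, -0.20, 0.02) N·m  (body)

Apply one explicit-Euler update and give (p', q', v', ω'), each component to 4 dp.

p' = (3.1280, 1.4560, -1.1920)
q' = (0.0040, 0.9994, -0.0200, -0.0280)
v' = (1.6480, -1.2080, -0.4280)
ω' = (-0.0373, -0.7776, 0.5248)

gyro term ω×Iω = (0.0490, -0.0060, 0.0014)
angular accel α = (0.7833, -0.9700, 0.3100)
ω + α·dt = (-0.0373, -0.7776, 0.5248)
Hamilton product q⊗(0,ω) = (0.1000000, 0.0000000, -0.5000000, -0.7000000)
q + ½dt·q⊗(0,ω), renormalized = (0.0040, 0.9994, -0.0200, -0.0280)
p' = p + v·dt = (3.1280, 1.4560, -1.1920)
v + (F/m)dt = (1.6480, -1.2080, -0.4280)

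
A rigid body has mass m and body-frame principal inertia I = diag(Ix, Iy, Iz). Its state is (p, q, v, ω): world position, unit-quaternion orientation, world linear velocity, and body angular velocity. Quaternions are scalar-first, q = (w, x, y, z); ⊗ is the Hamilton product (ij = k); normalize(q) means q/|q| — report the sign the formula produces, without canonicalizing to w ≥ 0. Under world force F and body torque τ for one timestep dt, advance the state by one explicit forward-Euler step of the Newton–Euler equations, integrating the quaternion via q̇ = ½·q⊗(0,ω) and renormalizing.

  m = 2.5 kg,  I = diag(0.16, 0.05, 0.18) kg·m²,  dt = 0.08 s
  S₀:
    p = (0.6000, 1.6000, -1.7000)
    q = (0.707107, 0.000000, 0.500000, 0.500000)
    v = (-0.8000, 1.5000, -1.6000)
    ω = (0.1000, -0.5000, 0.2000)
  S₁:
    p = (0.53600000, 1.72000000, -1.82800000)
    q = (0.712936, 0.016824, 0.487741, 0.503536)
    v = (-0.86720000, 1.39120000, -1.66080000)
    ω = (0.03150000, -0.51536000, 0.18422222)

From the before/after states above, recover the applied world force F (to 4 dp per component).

F = (-2.1000, -3.4000, -1.9000)

Δv = v₁−v₀ = (-0.06720000, -0.10880000, -0.06080000)
F = m·Δv/dt = (-2.1000, -3.4000, -1.9000)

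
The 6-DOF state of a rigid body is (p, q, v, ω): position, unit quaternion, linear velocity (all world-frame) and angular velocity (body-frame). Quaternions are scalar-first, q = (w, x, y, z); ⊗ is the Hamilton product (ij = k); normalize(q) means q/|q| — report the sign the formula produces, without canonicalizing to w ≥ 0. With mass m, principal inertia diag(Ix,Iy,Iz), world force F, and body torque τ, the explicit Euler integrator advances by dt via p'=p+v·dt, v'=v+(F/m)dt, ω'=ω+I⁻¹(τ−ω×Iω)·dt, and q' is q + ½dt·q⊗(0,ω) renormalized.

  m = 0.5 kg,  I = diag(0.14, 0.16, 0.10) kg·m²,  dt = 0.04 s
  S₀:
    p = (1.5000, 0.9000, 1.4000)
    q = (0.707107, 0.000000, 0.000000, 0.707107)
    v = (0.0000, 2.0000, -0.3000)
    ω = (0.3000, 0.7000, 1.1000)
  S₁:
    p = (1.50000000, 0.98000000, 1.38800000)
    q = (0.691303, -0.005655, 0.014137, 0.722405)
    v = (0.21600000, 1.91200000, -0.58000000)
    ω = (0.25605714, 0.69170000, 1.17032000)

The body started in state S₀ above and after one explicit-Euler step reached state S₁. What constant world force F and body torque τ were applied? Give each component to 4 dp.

rate change Δω = (-0.04394286, -0.00830000, 0.07032000)
I·α + gyro = (-0.2000, -0.0200, 0.1800)
v₁ − v₀ = (0.21600000, -0.08800000, -0.28000000)
F = m·Δv/dt = (2.7000, -1.1000, -3.5000)

F = (2.7000, -1.1000, -3.5000)
τ = (-0.2000, -0.0200, 0.1800)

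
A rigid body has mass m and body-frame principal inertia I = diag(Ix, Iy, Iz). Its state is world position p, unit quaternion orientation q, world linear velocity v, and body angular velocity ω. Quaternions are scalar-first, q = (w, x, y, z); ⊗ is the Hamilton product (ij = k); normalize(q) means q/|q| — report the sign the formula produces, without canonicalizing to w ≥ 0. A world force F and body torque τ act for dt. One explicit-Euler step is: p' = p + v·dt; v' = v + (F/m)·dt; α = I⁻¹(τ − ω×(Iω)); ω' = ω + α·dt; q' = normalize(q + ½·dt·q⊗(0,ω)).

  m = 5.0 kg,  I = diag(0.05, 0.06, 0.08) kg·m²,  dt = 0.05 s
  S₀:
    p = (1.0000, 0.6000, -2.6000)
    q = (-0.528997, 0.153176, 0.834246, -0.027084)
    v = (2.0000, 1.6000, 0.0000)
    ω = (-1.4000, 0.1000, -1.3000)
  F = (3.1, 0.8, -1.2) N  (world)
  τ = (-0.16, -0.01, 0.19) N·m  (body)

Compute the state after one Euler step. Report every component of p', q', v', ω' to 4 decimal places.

a = F/m = (0.6200, 0.1600, -0.2400)
p' = p + v·dt = (1.1000, 0.6800, -2.6000)
v' = v + a·dt = (2.0310, 1.6080, -0.0120)
precession coupling ω×(Iω) = (-0.0026, -0.0546, -0.0014)
α = I⁻¹(τ − ω×Iω) = (-3.1480, 0.7433, 2.3925)
ω' = ω + α·dt = (-1.5574, 0.1372, -1.1804)
2q̇ = q⊗(0,ω) = (0.0958126, -0.3412156, 0.1841467, 1.8709581)
updated quaternion q' = (-0.5260, 0.1445, 0.8379, 0.0197)

p' = (1.1000, 0.6800, -2.6000)
q' = (-0.5260, 0.1445, 0.8379, 0.0197)
v' = (2.0310, 1.6080, -0.0120)
ω' = (-1.5574, 0.1372, -1.1804)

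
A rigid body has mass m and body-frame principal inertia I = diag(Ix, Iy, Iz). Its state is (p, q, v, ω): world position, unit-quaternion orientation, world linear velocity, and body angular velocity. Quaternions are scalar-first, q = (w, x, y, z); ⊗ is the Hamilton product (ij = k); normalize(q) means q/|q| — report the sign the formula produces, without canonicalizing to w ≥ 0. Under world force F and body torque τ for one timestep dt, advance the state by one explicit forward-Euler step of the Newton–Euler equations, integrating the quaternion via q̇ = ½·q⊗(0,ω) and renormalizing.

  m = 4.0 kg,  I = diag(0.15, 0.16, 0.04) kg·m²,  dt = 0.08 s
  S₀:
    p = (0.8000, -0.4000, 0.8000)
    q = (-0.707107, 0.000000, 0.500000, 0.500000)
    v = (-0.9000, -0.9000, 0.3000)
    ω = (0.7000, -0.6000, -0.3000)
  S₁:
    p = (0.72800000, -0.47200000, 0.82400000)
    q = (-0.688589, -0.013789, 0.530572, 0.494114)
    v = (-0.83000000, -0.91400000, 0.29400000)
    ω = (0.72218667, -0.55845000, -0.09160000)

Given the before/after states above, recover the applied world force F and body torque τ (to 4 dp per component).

F = (3.5000, -0.7000, -0.3000)
τ = (0.0200, 0.0600, 0.1000)

v₁ − v₀ = (0.07000000, -0.01400000, -0.00600000)
applied force F = (3.5000, -0.7000, -0.3000)
Δω = ω₁−ω₀ = (0.02218667, 0.04155000, 0.20840000)
precession coupling = (-0.0216, -0.0231, -0.0042)
applied torque τ = (0.0200, 0.0600, 0.1000)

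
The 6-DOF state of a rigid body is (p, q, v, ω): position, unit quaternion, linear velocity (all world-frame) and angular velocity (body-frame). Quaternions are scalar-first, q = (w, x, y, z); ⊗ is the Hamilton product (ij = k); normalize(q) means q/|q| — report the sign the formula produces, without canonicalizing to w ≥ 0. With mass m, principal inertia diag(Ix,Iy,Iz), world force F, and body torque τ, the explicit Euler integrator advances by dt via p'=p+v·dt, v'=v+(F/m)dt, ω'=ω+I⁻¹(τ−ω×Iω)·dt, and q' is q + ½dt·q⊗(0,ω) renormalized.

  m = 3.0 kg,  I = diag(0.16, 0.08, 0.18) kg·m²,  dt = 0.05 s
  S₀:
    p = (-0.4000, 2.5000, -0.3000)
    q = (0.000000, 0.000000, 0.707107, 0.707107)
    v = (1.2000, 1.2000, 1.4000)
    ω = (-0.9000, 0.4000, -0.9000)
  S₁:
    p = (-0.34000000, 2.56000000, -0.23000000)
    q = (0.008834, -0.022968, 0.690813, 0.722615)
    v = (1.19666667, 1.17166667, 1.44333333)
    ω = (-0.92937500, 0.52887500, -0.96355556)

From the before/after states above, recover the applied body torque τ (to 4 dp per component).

ω₁ − ω₀ = (-0.02937500, 0.12887500, -0.06355556)
applied torque τ = (-0.1300, 0.1900, -0.2000)

τ = (-0.1300, 0.1900, -0.2000)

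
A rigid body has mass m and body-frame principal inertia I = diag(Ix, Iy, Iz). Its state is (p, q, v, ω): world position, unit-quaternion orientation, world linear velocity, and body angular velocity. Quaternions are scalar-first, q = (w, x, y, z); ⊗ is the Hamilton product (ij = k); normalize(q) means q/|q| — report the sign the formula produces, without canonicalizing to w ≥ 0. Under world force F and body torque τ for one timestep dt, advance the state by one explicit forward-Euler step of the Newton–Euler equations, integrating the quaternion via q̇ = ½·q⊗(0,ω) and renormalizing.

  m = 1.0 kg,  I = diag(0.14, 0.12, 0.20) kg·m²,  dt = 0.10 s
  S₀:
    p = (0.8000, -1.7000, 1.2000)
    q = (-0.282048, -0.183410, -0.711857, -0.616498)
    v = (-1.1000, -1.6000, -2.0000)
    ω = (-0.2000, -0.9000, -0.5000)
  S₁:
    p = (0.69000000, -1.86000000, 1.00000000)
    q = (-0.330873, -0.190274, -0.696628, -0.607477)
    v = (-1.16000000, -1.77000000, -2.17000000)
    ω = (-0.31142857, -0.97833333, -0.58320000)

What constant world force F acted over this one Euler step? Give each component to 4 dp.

Δv = v₁−v₀ = (-0.06000000, -0.17000000, -0.17000000)
F = m·Δv/dt = (-0.6000, -1.7000, -1.7000)

F = (-0.6000, -1.7000, -1.7000)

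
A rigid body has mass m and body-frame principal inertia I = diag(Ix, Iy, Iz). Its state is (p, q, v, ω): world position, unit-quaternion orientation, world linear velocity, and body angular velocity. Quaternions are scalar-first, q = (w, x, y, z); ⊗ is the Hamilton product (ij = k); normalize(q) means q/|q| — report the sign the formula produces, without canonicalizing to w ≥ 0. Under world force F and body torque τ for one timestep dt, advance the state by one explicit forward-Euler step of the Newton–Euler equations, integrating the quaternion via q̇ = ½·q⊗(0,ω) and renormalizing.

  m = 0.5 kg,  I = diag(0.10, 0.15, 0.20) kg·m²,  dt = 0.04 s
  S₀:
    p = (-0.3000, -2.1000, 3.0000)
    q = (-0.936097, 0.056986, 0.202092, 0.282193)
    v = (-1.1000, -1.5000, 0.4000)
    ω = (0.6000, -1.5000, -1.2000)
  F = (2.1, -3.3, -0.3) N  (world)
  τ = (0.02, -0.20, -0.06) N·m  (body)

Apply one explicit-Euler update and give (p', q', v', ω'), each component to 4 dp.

p' = (-0.3440, -2.1600, 3.0160)
q' = (-0.9232, 0.0493, 0.2347, 0.3003)
v' = (-0.9320, -1.7640, 0.3760)
ω' = (0.5720, -1.5725, -1.2030)

a = F/m = (4.2000, -6.6000, -0.6000)
p + v·dt = (-0.3440, -2.1600, 3.0160)
v + (F/m)dt = (-0.9320, -1.7640, 0.3760)
ω×(Iω) gyroscopic = (0.0900, 0.0720, -0.0450)
(τ − ω×Iω)/I = (-0.7000, -1.8133, -0.0750)
new body rate ω' = (0.5720, -1.5725, -1.2030)
Hamilton product q⊗(0,ω) = (0.6075780, -0.3808791, 1.6418445, 0.9165822)
updated quaternion q' = (-0.9232, 0.0493, 0.2347, 0.3003)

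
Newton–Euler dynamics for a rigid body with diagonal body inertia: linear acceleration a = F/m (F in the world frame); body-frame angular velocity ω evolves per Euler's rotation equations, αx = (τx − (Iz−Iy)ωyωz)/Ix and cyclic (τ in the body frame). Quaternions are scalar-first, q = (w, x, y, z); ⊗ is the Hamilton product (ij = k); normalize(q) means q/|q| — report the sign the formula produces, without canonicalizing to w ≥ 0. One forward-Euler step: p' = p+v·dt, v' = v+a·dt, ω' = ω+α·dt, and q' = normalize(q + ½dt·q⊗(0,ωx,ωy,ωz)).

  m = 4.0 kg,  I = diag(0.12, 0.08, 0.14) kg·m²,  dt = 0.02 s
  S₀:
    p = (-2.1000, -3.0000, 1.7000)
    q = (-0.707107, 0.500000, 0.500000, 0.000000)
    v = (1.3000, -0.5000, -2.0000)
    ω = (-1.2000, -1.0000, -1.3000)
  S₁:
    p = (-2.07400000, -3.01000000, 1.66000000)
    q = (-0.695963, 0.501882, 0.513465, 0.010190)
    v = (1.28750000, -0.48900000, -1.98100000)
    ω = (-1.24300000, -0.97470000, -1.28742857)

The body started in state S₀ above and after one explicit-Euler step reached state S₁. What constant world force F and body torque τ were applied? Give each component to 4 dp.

F = (-2.5000, 2.2000, 3.8000)
τ = (-0.1800, 0.0700, 0.0400)

velocity change Δv = (-0.01250000, 0.01100000, 0.01900000)
F = m·Δv/dt = (-2.5000, 2.2000, 3.8000)
ω₁ − ω₀ = (-0.04300000, 0.02530000, 0.01257143)
ω₀×(Iω₀) = (0.0780, -0.0312, -0.0480)
I·α + gyro = (-0.1800, 0.0700, 0.0400)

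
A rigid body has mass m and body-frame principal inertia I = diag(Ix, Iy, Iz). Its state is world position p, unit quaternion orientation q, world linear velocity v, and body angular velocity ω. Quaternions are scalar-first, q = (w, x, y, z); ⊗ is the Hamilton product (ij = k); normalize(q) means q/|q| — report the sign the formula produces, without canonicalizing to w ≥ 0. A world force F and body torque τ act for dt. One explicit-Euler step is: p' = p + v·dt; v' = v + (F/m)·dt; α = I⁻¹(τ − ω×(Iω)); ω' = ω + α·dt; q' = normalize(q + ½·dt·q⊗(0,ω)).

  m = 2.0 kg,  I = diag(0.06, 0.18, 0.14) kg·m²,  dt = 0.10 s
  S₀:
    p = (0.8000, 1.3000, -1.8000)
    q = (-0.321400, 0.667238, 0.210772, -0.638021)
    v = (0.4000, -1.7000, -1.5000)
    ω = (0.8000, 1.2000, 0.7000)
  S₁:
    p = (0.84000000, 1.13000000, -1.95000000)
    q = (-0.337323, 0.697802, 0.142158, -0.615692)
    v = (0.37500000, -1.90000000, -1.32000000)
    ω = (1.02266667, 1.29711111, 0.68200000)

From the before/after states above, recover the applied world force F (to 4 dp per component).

F = (-0.5000, -4.0000, 3.6000)

v₁ − v₀ = (-0.02500000, -0.20000000, 0.18000000)
applied force F = (-0.5000, -4.0000, 3.6000)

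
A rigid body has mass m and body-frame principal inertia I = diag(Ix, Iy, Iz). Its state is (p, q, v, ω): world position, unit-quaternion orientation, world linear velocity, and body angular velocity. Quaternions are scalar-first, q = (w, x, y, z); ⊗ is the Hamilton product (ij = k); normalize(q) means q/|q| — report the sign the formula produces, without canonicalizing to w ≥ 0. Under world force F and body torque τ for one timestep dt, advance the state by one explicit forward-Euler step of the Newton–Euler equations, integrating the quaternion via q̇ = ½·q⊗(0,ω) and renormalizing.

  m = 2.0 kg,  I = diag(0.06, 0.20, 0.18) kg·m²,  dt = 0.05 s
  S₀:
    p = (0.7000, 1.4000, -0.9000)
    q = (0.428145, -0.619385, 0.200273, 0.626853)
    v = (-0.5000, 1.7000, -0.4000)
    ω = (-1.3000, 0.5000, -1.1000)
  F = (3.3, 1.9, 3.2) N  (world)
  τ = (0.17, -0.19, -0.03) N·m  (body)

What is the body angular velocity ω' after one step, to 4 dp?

(τ − ω×Iω)/I = (2.6500, -0.0920, 0.3389)
ω' = ω + α·dt = (-1.1675, 0.4954, -1.0831)

ω' = (-1.1675, 0.4954, -1.0831)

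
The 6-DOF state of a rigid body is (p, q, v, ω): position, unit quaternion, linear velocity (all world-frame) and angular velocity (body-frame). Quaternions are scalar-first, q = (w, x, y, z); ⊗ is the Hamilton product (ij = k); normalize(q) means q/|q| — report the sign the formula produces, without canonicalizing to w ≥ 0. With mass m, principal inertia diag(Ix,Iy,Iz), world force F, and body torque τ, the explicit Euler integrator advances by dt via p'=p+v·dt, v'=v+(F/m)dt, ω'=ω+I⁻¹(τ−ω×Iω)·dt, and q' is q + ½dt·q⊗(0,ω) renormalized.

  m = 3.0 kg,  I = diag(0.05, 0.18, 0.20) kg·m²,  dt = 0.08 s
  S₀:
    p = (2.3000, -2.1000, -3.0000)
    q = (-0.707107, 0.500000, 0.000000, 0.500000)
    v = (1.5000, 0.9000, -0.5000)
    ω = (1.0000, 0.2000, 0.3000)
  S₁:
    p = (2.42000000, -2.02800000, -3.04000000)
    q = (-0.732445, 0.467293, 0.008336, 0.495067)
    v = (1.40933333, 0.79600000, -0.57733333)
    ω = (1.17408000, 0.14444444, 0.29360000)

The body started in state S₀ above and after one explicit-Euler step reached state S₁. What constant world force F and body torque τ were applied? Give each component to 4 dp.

ω₁ − ω₀ = (0.17408000, -0.05555556, -0.00640000)
gyro term ω₀×Iω₀ = (0.0012, -0.0450, 0.0260)
applied torque τ = (0.1100, -0.1700, 0.0100)
v₁ − v₀ = (-0.09066667, -0.10400000, -0.07733333)
F = m·Δv/dt = (-3.4000, -3.9000, -2.9000)

F = (-3.4000, -3.9000, -2.9000)
τ = (0.1100, -0.1700, 0.0100)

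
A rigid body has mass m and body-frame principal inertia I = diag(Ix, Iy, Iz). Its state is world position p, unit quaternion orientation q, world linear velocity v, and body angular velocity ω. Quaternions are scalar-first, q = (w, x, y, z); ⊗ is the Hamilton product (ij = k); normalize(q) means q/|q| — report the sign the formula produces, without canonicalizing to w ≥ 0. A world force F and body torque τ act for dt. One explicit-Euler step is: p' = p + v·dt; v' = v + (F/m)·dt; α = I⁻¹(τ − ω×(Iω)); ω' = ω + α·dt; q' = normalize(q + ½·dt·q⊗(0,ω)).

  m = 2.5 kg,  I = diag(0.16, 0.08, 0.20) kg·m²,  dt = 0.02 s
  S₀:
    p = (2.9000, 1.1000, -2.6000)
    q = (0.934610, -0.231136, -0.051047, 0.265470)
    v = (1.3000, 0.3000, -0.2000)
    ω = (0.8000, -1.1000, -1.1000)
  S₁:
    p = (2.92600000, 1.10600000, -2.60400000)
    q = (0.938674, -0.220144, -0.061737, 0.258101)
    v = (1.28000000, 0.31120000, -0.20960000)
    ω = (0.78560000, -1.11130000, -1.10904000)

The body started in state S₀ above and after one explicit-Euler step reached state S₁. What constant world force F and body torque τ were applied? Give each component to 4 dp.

F = (-2.5000, 1.4000, -1.2000)
τ = (0.0300, -0.0100, -0.0200)

v₁ − v₀ = (-0.02000000, 0.01120000, -0.00960000)
applied force F = (-2.5000, 1.4000, -1.2000)
ω₁ − ω₀ = (-0.01440000, -0.01130000, -0.00904000)
ω₀×(Iω₀) = (0.1452, 0.0352, 0.0704)
I·α + gyro = (0.0300, -0.0100, -0.0200)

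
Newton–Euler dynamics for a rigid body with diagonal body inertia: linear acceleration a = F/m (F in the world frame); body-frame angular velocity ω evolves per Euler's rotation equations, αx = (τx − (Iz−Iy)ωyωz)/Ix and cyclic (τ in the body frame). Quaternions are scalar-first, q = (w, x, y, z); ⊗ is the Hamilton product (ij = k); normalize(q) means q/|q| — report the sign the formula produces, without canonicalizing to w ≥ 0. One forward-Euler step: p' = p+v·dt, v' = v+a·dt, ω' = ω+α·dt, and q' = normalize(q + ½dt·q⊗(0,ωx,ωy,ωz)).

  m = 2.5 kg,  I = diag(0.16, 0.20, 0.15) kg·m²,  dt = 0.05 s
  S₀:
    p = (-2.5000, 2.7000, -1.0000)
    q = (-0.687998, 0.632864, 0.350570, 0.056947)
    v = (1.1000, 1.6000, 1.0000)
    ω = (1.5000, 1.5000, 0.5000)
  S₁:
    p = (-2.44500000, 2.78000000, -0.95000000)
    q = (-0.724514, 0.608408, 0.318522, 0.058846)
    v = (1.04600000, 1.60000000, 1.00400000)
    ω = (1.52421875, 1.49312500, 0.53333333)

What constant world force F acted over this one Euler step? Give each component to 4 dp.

v₁ − v₀ = (-0.05400000, 0.00000000, 0.00400000)
applied force F = (-2.7000, 0.0000, 0.2000)

F = (-2.7000, 0.0000, 0.2000)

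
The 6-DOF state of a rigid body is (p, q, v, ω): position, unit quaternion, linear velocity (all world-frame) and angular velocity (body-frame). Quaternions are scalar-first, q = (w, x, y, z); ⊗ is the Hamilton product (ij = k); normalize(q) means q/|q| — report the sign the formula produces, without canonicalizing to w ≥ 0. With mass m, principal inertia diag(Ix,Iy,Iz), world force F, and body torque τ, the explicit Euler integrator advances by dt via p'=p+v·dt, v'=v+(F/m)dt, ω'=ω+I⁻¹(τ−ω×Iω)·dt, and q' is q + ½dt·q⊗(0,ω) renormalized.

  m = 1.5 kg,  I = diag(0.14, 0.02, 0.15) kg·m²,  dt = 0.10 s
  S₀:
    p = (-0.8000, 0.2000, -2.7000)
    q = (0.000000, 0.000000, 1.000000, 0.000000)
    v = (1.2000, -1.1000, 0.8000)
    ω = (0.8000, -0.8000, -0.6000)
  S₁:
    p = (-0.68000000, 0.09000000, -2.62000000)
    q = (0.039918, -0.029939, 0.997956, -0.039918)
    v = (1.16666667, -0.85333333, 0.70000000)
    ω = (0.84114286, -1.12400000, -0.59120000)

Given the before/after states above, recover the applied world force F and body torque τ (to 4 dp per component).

F = (-0.5000, 3.7000, -1.5000)
τ = (0.1200, -0.0600, 0.0900)

Δv = v₁−v₀ = (-0.03333333, 0.24666667, -0.10000000)
F = m·Δv/dt = (-0.5000, 3.7000, -1.5000)
ω₁ − ω₀ = (0.04114286, -0.32400000, 0.00880000)
precession coupling = (0.0624, 0.0048, 0.0768)
I·α + gyro = (0.1200, -0.0600, 0.0900)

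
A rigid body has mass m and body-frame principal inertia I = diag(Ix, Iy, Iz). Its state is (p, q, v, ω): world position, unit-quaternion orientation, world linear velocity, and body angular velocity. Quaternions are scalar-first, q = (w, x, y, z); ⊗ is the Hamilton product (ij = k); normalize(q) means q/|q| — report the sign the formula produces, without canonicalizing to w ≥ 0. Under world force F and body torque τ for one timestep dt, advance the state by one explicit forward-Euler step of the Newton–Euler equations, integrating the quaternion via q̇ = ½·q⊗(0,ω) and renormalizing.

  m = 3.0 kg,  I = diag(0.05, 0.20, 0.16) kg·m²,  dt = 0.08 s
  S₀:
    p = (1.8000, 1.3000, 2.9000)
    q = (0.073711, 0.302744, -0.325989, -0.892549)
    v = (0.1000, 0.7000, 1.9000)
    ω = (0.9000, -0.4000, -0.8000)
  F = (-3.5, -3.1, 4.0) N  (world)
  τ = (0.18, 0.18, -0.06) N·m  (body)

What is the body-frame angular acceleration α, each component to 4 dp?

α = (3.8560, 0.5040, -0.0375)

gyro term ω×Iω = (-0.0128, 0.0792, -0.0540)
(τ − ω×Iω)/I = (3.8560, 0.5040, -0.0375)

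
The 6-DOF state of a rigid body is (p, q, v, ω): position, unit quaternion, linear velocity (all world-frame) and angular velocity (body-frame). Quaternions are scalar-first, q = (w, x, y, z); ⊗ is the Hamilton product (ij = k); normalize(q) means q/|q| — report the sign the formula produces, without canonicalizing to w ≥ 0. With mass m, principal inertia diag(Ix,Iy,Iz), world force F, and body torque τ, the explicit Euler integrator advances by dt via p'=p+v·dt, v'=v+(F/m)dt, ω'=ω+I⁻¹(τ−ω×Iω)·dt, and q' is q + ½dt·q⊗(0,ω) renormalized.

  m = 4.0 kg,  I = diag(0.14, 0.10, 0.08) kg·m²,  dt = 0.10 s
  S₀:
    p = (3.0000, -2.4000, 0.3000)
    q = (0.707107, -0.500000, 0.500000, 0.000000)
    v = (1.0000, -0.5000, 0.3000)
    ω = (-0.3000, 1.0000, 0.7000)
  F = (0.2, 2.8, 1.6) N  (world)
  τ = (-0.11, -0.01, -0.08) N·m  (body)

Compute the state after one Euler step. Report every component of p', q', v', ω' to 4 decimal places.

p' = (3.1000, -2.4500, 0.3300)
q' = (0.6733, -0.4921, 0.5518, 0.0072)
v' = (1.0050, -0.4300, 0.3400)
ω' = (-0.3686, 1.0026, 0.5850)

linear accel F/m = (0.0500, 0.7000, 0.4000)
p' = p + v·dt = (3.1000, -2.4500, 0.3300)
v + (F/m)dt = (1.0050, -0.4300, 0.3400)
precession coupling ω×(Iω) = (-0.0140, -0.0126, 0.0120)
angular accel α = (-0.6857, 0.0260, -1.1500)
ω' = ω + α·dt = (-0.3686, 1.0026, 0.5850)
2q̇ = q⊗(0,ω) = (-0.6500000, 0.1378679, 1.0571070, 0.1449749)
q' = normalize(q + ½dt·q⊗(0,ω)) = (0.6733, -0.4921, 0.5518, 0.0072)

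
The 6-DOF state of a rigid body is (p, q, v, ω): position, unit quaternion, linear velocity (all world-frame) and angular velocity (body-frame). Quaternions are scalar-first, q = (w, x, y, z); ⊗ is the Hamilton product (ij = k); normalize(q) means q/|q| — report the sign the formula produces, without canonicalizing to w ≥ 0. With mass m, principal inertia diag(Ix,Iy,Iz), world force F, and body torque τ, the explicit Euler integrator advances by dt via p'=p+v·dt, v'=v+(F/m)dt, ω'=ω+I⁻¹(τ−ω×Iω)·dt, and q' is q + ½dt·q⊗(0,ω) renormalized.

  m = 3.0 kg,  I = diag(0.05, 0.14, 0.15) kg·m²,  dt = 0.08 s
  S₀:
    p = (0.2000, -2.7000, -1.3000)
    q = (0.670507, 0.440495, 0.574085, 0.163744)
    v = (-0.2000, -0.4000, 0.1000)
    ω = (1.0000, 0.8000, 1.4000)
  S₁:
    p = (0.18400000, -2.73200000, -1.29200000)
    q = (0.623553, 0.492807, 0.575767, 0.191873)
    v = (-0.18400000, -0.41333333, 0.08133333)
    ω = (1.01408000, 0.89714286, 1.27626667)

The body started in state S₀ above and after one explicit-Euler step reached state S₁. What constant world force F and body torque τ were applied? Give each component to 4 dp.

velocity change Δv = (0.01600000, -0.01333333, -0.01866667)
applied force F = (0.6000, -0.5000, -0.7000)
ω₁ − ω₀ = (0.01408000, 0.09714286, -0.12373333)
precession coupling = (0.0112, -0.1400, 0.0720)
I·α + gyro = (0.0200, 0.0300, -0.1600)

F = (0.6000, -0.5000, -0.7000)
τ = (0.0200, 0.0300, -0.1600)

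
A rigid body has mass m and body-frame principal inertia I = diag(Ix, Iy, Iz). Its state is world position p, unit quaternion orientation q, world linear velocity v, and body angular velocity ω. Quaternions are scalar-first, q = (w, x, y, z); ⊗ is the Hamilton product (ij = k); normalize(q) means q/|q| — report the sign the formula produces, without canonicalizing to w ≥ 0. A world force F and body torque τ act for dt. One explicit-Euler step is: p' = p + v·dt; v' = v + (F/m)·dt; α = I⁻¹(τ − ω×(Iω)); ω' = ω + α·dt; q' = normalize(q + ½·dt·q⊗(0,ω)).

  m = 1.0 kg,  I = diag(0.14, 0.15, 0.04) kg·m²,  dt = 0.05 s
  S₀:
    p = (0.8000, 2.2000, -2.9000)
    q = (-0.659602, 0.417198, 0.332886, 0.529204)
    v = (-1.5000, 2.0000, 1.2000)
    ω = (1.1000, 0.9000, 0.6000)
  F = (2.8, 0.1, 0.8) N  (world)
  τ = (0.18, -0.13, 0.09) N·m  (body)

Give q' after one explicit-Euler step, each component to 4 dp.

q⊗(0,ω) = (-1.0760376, -1.0021142, -0.2618362, -0.3864576)
q + ½dt·q⊗(0,ω), renormalized = (-0.6860, 0.3919, 0.3261, 0.5192)

q' = (-0.6860, 0.3919, 0.3261, 0.5192)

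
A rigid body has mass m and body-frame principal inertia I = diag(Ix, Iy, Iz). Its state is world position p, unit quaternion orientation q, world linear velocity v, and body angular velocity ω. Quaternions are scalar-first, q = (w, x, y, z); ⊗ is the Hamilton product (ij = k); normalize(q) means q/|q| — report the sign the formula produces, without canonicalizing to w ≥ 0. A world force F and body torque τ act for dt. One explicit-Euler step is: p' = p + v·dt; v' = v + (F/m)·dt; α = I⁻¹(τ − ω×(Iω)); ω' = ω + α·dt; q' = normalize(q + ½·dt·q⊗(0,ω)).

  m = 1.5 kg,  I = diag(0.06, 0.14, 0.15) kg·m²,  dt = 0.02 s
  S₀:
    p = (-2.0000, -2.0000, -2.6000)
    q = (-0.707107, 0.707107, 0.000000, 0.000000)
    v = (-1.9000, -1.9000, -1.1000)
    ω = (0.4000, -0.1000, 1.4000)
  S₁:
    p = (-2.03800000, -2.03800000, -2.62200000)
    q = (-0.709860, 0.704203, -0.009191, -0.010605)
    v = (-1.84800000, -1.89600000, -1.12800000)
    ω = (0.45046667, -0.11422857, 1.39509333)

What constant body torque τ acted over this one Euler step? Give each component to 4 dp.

τ = (0.1500, -0.1500, -0.0400)

rate change Δω = (0.05046667, -0.01422857, -0.00490667)
gyro term ω₀×Iω₀ = (-0.0014, -0.0504, -0.0032)
τ = I·(Δω/dt) + ω₀×(Iω₀) = (0.1500, -0.1500, -0.0400)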